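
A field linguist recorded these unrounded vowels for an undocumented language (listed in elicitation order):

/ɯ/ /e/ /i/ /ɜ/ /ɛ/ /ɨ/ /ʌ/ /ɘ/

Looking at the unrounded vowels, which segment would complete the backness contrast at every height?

/ɤ/

high: front /i/, central /ɨ/, back /ɯ/.
high-mid: front /e/, central /ɘ/, back —.
low-mid: front /ɛ/, central /ɜ/, back /ʌ/.
The high-mid row has no back member, so the gap is the high-mid back unrounded vowel /ɤ/.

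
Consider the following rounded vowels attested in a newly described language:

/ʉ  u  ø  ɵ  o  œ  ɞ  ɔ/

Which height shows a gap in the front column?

high

high: front —, central /ʉ/, back /u/.
high-mid: front /ø/, central /ɵ/, back /o/.
low-mid: front /œ/, central /ɞ/, back /ɔ/.
Every height has a front member except high, where /y/ would be expected.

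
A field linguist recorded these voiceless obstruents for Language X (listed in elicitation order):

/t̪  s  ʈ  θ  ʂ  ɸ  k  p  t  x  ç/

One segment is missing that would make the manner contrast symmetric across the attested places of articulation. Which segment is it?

Stop: /p/ (bilabial), /t̪/ (dental), /t/ (alveolar), /ʈ/ (retroflex), /k/ (velar).
Fricative: /ɸ/ (bilabial), /θ/ (dental), /s/ (alveolar), /ʂ/ (retroflex), /ç/ (palatal), /x/ (velar).
The palatal row has no stop member, so the gap is the palatal stop /c/.

/c/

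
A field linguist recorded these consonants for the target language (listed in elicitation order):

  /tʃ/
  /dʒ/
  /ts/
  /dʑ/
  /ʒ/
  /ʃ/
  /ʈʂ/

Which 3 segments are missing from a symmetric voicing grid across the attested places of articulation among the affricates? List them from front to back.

Voiceless: /ts/ (alveolar), /tʃ/ (postalveolar), /ʈʂ/ (retroflex).
Voiced: /dʒ/ (postalveolar), /dʑ/ (alveolo-palatal).
Gaps, from front to back: alveolar lacks voiced (/dz/); retroflex lacks voiced (/ɖʐ/); alveolo-palatal lacks voiceless (/tɕ/).

/dz/, /ɖʐ/, /tɕ/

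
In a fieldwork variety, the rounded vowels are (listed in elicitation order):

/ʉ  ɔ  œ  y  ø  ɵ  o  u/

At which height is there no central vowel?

Front: /y/ (high), /ø/ (high-mid), /œ/ (low-mid).
Central: /ʉ/ (high), /ɵ/ (high-mid).
Back: /u/ (high), /o/ (high-mid), /ɔ/ (low-mid).
Every height has a central member except low-mid, where /ɞ/ would be expected.

low-mid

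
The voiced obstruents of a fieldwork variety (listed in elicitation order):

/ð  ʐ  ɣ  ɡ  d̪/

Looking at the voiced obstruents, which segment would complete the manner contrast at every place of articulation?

/ɖ/

dental: stop /d̪/, fricative /ð/.
retroflex: stop —, fricative /ʐ/.
velar: stop /ɡ/, fricative /ɣ/.
The retroflex row has no stop member, so the gap is the retroflex stop /ɖ/.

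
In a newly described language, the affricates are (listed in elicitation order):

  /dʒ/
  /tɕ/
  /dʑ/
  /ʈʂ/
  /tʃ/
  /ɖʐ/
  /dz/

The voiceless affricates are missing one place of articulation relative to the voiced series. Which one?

alveolar

alveolar: voiceless —, voiced /dz/.
postalveolar: voiceless /tʃ/, voiced /dʒ/.
retroflex: voiceless /ʈʂ/, voiced /ɖʐ/.
alveolo-palatal: voiceless /tɕ/, voiced /dʑ/.
Every place of articulation has a voiceless member except alveolar, where /ts/ would be expected.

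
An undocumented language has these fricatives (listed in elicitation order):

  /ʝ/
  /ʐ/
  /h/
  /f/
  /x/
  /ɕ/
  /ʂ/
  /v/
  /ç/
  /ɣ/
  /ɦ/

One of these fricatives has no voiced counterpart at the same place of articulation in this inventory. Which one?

Labiodental: /f/ ~ /v/
Retroflex: /ʂ/ ~ /ʐ/
Palatal: /ç/ ~ /ʝ/
Velar: /x/ ~ /ɣ/
Glottal: /h/ ~ /ɦ/
Alveolo-palatal: only /ɕ/ (voiceless); no voiced partner.
So /ɕ/ is the unpaired segment.

/ɕ/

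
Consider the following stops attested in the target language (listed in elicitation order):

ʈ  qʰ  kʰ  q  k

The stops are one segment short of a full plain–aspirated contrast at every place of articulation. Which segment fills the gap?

retroflex: plain /ʈ/, aspirated —.
velar: plain /k/, aspirated /kʰ/.
uvular: plain /q/, aspirated /qʰ/.
The retroflex row has no aspirated member, so the gap is the aspirated retroflex stop /ʈʰ/.

/ʈʰ/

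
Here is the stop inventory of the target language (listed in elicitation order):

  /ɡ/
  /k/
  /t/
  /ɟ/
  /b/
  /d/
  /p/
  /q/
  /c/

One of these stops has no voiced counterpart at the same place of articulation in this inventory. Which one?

Bilabial: /p/ ~ /b/
Alveolar: /t/ ~ /d/
Palatal: /c/ ~ /ɟ/
Velar: /k/ ~ /ɡ/
Uvular: only /q/ (voiceless); no voiced partner.
So /q/ is the unpaired segment.

/q/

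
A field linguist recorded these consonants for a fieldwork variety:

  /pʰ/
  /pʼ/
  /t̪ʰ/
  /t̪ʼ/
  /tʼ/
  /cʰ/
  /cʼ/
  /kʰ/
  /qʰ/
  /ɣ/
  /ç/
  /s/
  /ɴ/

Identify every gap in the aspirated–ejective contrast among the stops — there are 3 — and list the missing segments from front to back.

/tʰ/, /kʼ/, /qʼ/

Aspirated: /pʰ/ (bilabial), /t̪ʰ/ (dental), /cʰ/ (palatal), /kʰ/ (velar), /qʰ/ (uvular).
Ejective: /pʼ/ (bilabial), /t̪ʼ/ (dental), /tʼ/ (alveolar), /cʼ/ (palatal).
Gaps, from front to back: alveolar lacks aspirated (/tʰ/); velar lacks ejective (/kʼ/); uvular lacks ejective (/qʼ/).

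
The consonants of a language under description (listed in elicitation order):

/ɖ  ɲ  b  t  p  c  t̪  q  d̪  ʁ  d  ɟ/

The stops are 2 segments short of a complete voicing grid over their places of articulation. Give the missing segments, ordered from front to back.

bilabial: voiceless /p/, voiced /b/.
dental: voiceless /t̪/, voiced /d̪/.
alveolar: voiceless /t/, voiced /d/.
retroflex: voiceless —, voiced /ɖ/.
palatal: voiceless /c/, voiced /ɟ/.
uvular: voiceless /q/, voiced —.
Gaps, from front to back: retroflex lacks voiceless (/ʈ/); uvular lacks voiced (/ɢ/).

/ʈ/, /ɢ/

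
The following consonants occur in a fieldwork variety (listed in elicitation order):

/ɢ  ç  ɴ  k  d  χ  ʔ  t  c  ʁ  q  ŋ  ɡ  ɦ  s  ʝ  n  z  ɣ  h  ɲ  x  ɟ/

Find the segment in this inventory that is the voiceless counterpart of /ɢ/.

/q/

/ɢ/ is a voiced uvular stop.
The voiceless counterpart is a voiceless uvular stop — in this inventory, /q/.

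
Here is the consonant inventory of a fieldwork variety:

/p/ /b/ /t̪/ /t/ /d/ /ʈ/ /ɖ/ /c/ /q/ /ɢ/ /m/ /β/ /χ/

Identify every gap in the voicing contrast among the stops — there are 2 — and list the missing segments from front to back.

bilabial: voiceless /p/, voiced /b/.
dental: voiceless /t̪/, voiced —.
alveolar: voiceless /t/, voiced /d/.
retroflex: voiceless /ʈ/, voiced /ɖ/.
palatal: voiceless /c/, voiced —.
uvular: voiceless /q/, voiced /ɢ/.
Gaps, from front to back: dental lacks voiced (/d̪/); palatal lacks voiced (/ɟ/).

/d̪/, /ɟ/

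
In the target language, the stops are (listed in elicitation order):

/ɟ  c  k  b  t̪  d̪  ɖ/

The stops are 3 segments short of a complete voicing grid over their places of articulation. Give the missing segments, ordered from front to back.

place of articulation  voiceless  voiced  
bilabial          —         b       
dental            t̪        d̪      
retroflex         —         ɖ       
palatal           c         ɟ       
velar             k         —       
Gaps, from front to back: bilabial lacks voiceless (/p/); retroflex lacks voiceless (/ʈ/); velar lacks voiced (/ɡ/).

/p/, /ʈ/, /ɡ/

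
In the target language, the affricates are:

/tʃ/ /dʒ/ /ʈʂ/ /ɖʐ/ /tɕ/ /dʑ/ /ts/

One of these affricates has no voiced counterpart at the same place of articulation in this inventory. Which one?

/ts/

Postalveolar: /tʃ/ ~ /dʒ/
Retroflex: /ʈʂ/ ~ /ɖʐ/
Alveolo-palatal: /tɕ/ ~ /dʑ/
Alveolar: only /ts/ (voiceless); no voiced partner.
So /ts/ is the unpaired segment.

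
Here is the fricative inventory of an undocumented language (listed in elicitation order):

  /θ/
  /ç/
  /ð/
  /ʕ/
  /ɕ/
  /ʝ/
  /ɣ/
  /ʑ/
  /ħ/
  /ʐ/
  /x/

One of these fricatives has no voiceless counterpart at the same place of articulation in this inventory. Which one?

Dental: /θ/ ~ /ð/
Alveolo-palatal: /ɕ/ ~ /ʑ/
Palatal: /ç/ ~ /ʝ/
Velar: /x/ ~ /ɣ/
Pharyngeal: /ħ/ ~ /ʕ/
Retroflex: only /ʐ/ (voiced); no voiceless partner.
So /ʐ/ is the unpaired segment.

/ʐ/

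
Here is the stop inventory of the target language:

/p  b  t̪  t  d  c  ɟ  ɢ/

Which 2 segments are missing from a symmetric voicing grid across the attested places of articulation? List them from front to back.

/d̪/, /q/

Voiceless: /p/ (bilabial), /t̪/ (dental), /t/ (alveolar), /c/ (palatal).
Voiced: /b/ (bilabial), /d/ (alveolar), /ɟ/ (palatal), /ɢ/ (uvular).
Gaps, from front to back: dental lacks voiced (/d̪/); uvular lacks voiceless (/q/).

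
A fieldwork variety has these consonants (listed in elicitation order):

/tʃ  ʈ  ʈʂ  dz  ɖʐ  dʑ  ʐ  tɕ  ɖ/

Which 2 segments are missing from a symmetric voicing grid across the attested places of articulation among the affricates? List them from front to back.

alveolar: voiceless —, voiced /dz/.
postalveolar: voiceless /tʃ/, voiced —.
retroflex: voiceless /ʈʂ/, voiced /ɖʐ/.
alveolo-palatal: voiceless /tɕ/, voiced /dʑ/.
Gaps, from front to back: alveolar lacks voiceless (/ts/); postalveolar lacks voiced (/dʒ/).

/ts/, /dʒ/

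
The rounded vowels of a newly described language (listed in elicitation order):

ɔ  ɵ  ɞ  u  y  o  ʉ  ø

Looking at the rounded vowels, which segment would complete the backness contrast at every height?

/œ/

high: front /y/, central /ʉ/, back /u/.
high-mid: front /ø/, central /ɵ/, back /o/.
low-mid: front —, central /ɞ/, back /ɔ/.
The low-mid row has no front member, so the gap is the low-mid front rounded vowel /œ/.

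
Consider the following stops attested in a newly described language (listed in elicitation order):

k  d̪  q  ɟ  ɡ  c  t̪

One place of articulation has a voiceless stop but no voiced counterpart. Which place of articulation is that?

uvular

place of articulation  voiceless  voiced  
dental            t̪        d̪      
palatal           c         ɟ       
velar             k         ɡ       
uvular            q         —       
Every place of articulation has a voiced member except uvular, where /ɢ/ would be expected.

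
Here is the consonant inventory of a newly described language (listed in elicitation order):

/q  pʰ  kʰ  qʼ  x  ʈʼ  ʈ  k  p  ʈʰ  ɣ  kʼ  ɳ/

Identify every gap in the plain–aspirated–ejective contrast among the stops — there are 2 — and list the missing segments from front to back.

/pʼ/, /qʰ/

place of articulation  plain     aspirated  ejective
bilabial          p         pʰ        —       
retroflex         ʈ         ʈʰ        ʈʼ      
velar             k         kʰ        kʼ      
uvular            q         —         qʼ      
Gaps, from front to back: bilabial lacks ejective (/pʼ/); uvular lacks aspirated (/qʰ/).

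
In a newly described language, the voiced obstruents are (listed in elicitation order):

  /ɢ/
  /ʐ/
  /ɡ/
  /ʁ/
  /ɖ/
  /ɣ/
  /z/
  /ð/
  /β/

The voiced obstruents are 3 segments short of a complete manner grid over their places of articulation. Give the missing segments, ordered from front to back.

/b/, /d̪/, /d/

place of articulation  stop      fricative
bilabial          —         β       
dental            —         ð       
alveolar          —         z       
retroflex         ɖ         ʐ       
velar             ɡ         ɣ       
uvular            ɢ         ʁ       
Gaps, from front to back: bilabial lacks stop (/b/); dental lacks stop (/d̪/); alveolar lacks stop (/d/).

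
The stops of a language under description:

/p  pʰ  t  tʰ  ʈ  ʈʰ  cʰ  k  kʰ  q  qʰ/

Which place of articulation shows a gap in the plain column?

place of articulation  plain     aspirated
bilabial          p         pʰ      
alveolar          t         tʰ      
retroflex         ʈ         ʈʰ      
palatal           —         cʰ      
velar             k         kʰ      
uvular            q         qʰ      
Every place of articulation has a plain member except palatal, where /c/ would be expected.

palatal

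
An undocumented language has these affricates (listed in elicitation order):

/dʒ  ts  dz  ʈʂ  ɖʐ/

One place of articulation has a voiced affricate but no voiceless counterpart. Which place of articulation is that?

postalveolar

alveolar: voiceless /ts/, voiced /dz/.
postalveolar: voiceless —, voiced /dʒ/.
retroflex: voiceless /ʈʂ/, voiced /ɖʐ/.
Every place of articulation has a voiceless member except postalveolar, where /tʃ/ would be expected.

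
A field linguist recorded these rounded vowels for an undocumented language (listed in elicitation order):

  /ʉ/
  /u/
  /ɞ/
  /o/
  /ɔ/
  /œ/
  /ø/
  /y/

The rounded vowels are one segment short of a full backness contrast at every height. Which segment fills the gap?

high: front /y/, central /ʉ/, back /u/.
high-mid: front /ø/, central —, back /o/.
low-mid: front /œ/, central /ɞ/, back /ɔ/.
The high-mid row has no central member, so the gap is the high-mid central rounded vowel /ɵ/.

/ɵ/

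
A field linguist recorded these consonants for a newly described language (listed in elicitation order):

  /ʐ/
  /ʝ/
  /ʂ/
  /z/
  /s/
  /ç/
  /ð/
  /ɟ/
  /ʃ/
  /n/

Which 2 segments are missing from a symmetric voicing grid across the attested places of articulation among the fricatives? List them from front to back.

/θ/, /ʒ/

dental: voiceless —, voiced /ð/.
alveolar: voiceless /s/, voiced /z/.
postalveolar: voiceless /ʃ/, voiced —.
retroflex: voiceless /ʂ/, voiced /ʐ/.
palatal: voiceless /ç/, voiced /ʝ/.
Gaps, from front to back: dental lacks voiceless (/θ/); postalveolar lacks voiced (/ʒ/).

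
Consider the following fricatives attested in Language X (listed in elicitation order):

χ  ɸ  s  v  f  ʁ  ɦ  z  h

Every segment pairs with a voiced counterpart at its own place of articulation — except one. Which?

/ɸ/

Labiodental: /f/ ~ /v/
Alveolar: /s/ ~ /z/
Uvular: /χ/ ~ /ʁ/
Glottal: /h/ ~ /ɦ/
Bilabial: only /ɸ/ (voiceless); no voiced partner.
So /ɸ/ is the unpaired segment.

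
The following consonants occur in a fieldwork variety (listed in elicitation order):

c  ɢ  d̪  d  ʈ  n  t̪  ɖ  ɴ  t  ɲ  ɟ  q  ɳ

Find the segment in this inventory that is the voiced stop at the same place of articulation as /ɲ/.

/ɲ/ is a palatal nasal.
The voiced stop at the same place is a voiced palatal stop — in this inventory, /ɟ/.

/ɟ/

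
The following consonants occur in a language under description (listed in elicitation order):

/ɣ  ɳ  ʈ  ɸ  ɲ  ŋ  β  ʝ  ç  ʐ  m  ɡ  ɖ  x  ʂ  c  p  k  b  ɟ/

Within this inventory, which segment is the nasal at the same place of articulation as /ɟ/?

/ɟ/ is a voiced palatal stop.
The nasal at the same place is a palatal nasal — in this inventory, /ɲ/.

/ɲ/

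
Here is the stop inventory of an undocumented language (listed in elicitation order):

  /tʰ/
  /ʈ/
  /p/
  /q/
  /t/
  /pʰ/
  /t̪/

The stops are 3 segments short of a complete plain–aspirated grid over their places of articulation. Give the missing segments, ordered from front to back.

/t̪ʰ/, /ʈʰ/, /qʰ/

bilabial: plain /p/, aspirated /pʰ/.
dental: plain /t̪/, aspirated —.
alveolar: plain /t/, aspirated /tʰ/.
retroflex: plain /ʈ/, aspirated —.
uvular: plain /q/, aspirated —.
Gaps, from front to back: dental lacks aspirated (/t̪ʰ/); retroflex lacks aspirated (/ʈʰ/); uvular lacks aspirated (/qʰ/).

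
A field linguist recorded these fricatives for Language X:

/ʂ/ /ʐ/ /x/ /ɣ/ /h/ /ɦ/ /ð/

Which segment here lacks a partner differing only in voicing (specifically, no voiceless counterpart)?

Retroflex: /ʂ/ ~ /ʐ/
Velar: /x/ ~ /ɣ/
Glottal: /h/ ~ /ɦ/
Dental: only /ð/ (voiced); no voiceless partner.
So /ð/ is the unpaired segment.

/ð/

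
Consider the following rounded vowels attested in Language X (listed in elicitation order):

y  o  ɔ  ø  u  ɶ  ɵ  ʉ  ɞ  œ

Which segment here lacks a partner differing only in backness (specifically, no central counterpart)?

/ɶ/

High: /y/ ~ /ʉ/ ~ /u/
High-mid: /ø/ ~ /ɵ/ ~ /o/
Low-mid: /œ/ ~ /ɞ/ ~ /ɔ/
Low: only /ɶ/ (front); no central partner.
So /ɶ/ is the unpaired segment.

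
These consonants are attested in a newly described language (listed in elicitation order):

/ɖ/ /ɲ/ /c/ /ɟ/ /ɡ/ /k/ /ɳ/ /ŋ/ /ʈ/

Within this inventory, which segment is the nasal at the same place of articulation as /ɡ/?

/ɡ/ is a voiced velar stop.
The nasal at the same place is a velar nasal — in this inventory, /ŋ/.

/ŋ/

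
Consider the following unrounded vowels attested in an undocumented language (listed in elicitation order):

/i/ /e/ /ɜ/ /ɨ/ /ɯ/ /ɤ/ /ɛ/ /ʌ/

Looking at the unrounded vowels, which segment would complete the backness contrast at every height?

high: front /i/, central /ɨ/, back /ɯ/.
high-mid: front /e/, central —, back /ɤ/.
low-mid: front /ɛ/, central /ɜ/, back /ʌ/.
The high-mid row has no central member, so the gap is the high-mid central unrounded vowel /ɘ/.

/ɘ/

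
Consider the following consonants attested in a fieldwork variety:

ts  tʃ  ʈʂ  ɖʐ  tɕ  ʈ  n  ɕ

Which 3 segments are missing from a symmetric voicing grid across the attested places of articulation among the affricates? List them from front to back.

/dz/, /dʒ/, /dʑ/

place of articulation  voiceless  voiced  
alveolar          ts        —       
postalveolar      tʃ        —       
retroflex         ʈʂ        ɖʐ      
alveolo-palatal   tɕ        —       
Gaps, from front to back: alveolar lacks voiced (/dz/); postalveolar lacks voiced (/dʒ/); alveolo-palatal lacks voiced (/dʑ/).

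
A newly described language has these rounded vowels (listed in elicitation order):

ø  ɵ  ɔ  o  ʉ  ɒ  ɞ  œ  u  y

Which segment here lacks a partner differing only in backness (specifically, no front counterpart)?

/ɒ/

High: /y/ ~ /ʉ/ ~ /u/
High-mid: /ø/ ~ /ɵ/ ~ /o/
Low-mid: /œ/ ~ /ɞ/ ~ /ɔ/
Low: only /ɒ/ (back); no front partner.
So /ɒ/ is the unpaired segment.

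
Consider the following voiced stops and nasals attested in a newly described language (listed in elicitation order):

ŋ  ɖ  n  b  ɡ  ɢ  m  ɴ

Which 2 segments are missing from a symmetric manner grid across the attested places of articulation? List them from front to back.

/d/, /ɳ/

bilabial: oral stop /b/, nasal /m/.
alveolar: oral stop —, nasal /n/.
retroflex: oral stop /ɖ/, nasal —.
velar: oral stop /ɡ/, nasal /ŋ/.
uvular: oral stop /ɢ/, nasal /ɴ/.
Gaps, from front to back: alveolar lacks oral stop (/d/); retroflex lacks nasal (/ɳ/).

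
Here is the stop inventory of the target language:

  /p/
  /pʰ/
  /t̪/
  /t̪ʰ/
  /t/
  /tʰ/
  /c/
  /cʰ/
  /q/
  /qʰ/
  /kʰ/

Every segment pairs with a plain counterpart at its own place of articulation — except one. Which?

/kʰ/

Bilabial: /p/ ~ /pʰ/
Dental: /t̪/ ~ /t̪ʰ/
Alveolar: /t/ ~ /tʰ/
Palatal: /c/ ~ /cʰ/
Uvular: /q/ ~ /qʰ/
Velar: only /kʰ/ (aspirated); no plain partner.
So /kʰ/ is the unpaired segment.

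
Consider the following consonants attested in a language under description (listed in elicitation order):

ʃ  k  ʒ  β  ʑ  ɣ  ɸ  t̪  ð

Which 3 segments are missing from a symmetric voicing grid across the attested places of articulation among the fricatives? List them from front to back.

/θ/, /ɕ/, /x/

place of articulation  voiceless  voiced  
bilabial          ɸ         β       
dental            —         ð       
postalveolar      ʃ         ʒ       
alveolo-palatal   —         ʑ       
velar             —         ɣ       
Gaps, from front to back: dental lacks voiceless (/θ/); alveolo-palatal lacks voiceless (/ɕ/); velar lacks voiceless (/x/).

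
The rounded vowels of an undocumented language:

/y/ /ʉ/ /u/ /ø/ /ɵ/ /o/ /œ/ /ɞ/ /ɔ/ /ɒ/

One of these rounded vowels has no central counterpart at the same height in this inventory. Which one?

High: /y/ ~ /ʉ/ ~ /u/
High-mid: /ø/ ~ /ɵ/ ~ /o/
Low-mid: /œ/ ~ /ɞ/ ~ /ɔ/
Low: only /ɒ/ (back); no central partner.
So /ɒ/ is the unpaired segment.

/ɒ/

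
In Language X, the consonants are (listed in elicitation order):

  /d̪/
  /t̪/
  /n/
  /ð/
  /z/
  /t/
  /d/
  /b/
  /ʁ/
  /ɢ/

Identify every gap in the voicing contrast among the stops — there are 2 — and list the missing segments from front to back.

/p/, /q/

bilabial: voiceless —, voiced /b/.
dental: voiceless /t̪/, voiced /d̪/.
alveolar: voiceless /t/, voiced /d/.
uvular: voiceless —, voiced /ɢ/.
Gaps, from front to back: bilabial lacks voiceless (/p/); uvular lacks voiceless (/q/).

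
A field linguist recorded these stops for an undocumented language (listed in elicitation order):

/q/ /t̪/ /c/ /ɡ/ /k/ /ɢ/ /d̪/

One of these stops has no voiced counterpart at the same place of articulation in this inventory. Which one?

/c/

Dental: /t̪/ ~ /d̪/
Velar: /k/ ~ /ɡ/
Uvular: /q/ ~ /ɢ/
Palatal: only /c/ (voiceless); no voiced partner.
So /c/ is the unpaired segment.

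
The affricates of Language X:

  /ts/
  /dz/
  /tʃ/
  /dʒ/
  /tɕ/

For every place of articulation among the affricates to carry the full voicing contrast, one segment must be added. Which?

alveolar: voiceless /ts/, voiced /dz/.
postalveolar: voiceless /tʃ/, voiced /dʒ/.
alveolo-palatal: voiceless /tɕ/, voiced —.
The alveolo-palatal row has no voiced member, so the gap is the voiced alveolo-palatal affricate /dʑ/.

/dʑ/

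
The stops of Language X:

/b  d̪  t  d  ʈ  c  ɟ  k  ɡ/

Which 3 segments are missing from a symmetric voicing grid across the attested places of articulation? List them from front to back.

place of articulation  voiceless  voiced  
bilabial          —         b       
dental            —         d̪      
alveolar          t         d       
retroflex         ʈ         —       
palatal           c         ɟ       
velar             k         ɡ       
Gaps, from front to back: bilabial lacks voiceless (/p/); dental lacks voiceless (/t̪/); retroflex lacks voiced (/ɖ/).

/p/, /t̪/, /ɖ/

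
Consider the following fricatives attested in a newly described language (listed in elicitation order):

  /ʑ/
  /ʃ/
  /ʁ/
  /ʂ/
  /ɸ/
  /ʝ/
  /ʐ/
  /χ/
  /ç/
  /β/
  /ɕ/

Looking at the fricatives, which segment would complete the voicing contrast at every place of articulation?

/ʒ/

place of articulation  voiceless  voiced  
bilabial          ɸ         β       
postalveolar      ʃ         —       
retroflex         ʂ         ʐ       
alveolo-palatal   ɕ         ʑ       
palatal           ç         ʝ       
uvular            χ         ʁ       
The postalveolar row has no voiced member, so the gap is the voiced postalveolar fricative /ʒ/.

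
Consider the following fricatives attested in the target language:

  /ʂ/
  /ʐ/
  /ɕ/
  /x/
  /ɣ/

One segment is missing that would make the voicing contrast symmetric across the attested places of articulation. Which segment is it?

/ʑ/

Voiceless: /ʂ/ (retroflex), /ɕ/ (alveolo-palatal), /x/ (velar).
Voiced: /ʐ/ (retroflex), /ɣ/ (velar).
The alveolo-palatal row has no voiced member, so the gap is the voiced alveolo-palatal fricative /ʑ/.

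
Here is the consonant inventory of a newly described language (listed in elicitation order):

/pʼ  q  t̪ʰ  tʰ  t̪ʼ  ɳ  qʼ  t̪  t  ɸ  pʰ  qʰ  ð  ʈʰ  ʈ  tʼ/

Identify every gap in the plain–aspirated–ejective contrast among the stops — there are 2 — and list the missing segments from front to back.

place of articulation  plain     aspirated  ejective
bilabial          —         pʰ        pʼ      
dental            t̪        t̪ʰ       t̪ʼ     
alveolar          t         tʰ        tʼ      
retroflex         ʈ         ʈʰ        —       
uvular            q         qʰ        qʼ      
Gaps, from front to back: bilabial lacks plain (/p/); retroflex lacks ejective (/ʈʼ/).

/p/, /ʈʼ/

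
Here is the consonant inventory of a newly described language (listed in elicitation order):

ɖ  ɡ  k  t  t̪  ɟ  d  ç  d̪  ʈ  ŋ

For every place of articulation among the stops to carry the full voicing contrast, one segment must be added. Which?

place of articulation  voiceless  voiced  
dental            t̪        d̪      
alveolar          t         d       
retroflex         ʈ         ɖ       
palatal           —         ɟ       
velar             k         ɡ       
The palatal row has no voiceless member, so the gap is the voiceless palatal stop /c/.

/c/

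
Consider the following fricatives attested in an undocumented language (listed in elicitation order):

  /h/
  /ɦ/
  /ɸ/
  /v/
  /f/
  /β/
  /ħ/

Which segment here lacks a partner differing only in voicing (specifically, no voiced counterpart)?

Bilabial: /ɸ/ ~ /β/
Labiodental: /f/ ~ /v/
Glottal: /h/ ~ /ɦ/
Pharyngeal: only /ħ/ (voiceless); no voiced partner.
So /ħ/ is the unpaired segment.

/ħ/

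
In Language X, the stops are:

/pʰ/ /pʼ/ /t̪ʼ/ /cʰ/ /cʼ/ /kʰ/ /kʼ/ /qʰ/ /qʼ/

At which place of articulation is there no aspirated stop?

place of articulation  aspirated  ejective
bilabial          pʰ        pʼ      
dental            —         t̪ʼ     
palatal           cʰ        cʼ      
velar             kʰ        kʼ      
uvular            qʰ        qʼ      
Every place of articulation has an aspirated member except dental, where /t̪ʰ/ would be expected.

dental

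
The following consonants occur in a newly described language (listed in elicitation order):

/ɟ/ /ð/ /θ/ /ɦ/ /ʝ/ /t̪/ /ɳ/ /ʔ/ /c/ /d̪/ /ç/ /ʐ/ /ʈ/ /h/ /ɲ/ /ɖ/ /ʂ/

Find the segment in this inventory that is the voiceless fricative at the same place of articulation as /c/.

/ç/

/c/ is a voiceless palatal stop.
The voiceless fricative at the same place is a voiceless palatal fricative — in this inventory, /ç/.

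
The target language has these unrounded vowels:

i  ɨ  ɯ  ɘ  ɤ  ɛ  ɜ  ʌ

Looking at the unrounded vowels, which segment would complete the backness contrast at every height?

/e/

high: front /i/, central /ɨ/, back /ɯ/.
high-mid: front —, central /ɘ/, back /ɤ/.
low-mid: front /ɛ/, central /ɜ/, back /ʌ/.
The high-mid row has no front member, so the gap is the high-mid front unrounded vowel /e/.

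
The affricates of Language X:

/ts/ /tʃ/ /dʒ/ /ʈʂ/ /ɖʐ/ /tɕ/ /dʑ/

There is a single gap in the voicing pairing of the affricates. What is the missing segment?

Voiceless: /ts/ (alveolar), /tʃ/ (postalveolar), /ʈʂ/ (retroflex), /tɕ/ (alveolo-palatal).
Voiced: /dʒ/ (postalveolar), /ɖʐ/ (retroflex), /dʑ/ (alveolo-palatal).
The alveolar row has no voiced member, so the gap is the voiced alveolar affricate /dz/.

/dz/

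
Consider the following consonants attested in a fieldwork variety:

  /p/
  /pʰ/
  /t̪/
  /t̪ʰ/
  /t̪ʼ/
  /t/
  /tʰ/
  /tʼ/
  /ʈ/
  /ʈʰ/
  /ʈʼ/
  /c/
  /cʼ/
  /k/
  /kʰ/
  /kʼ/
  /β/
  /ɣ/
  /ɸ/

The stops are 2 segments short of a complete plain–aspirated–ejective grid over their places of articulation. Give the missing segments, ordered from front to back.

bilabial: plain /p/, aspirated /pʰ/, ejective —.
dental: plain /t̪/, aspirated /t̪ʰ/, ejective /t̪ʼ/.
alveolar: plain /t/, aspirated /tʰ/, ejective /tʼ/.
retroflex: plain /ʈ/, aspirated /ʈʰ/, ejective /ʈʼ/.
palatal: plain /c/, aspirated —, ejective /cʼ/.
velar: plain /k/, aspirated /kʰ/, ejective /kʼ/.
Gaps, from front to back: bilabial lacks ejective (/pʼ/); palatal lacks aspirated (/cʰ/).

/pʼ/, /cʰ/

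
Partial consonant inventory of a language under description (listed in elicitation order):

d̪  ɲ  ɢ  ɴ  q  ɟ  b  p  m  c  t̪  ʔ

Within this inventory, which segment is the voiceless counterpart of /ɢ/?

/q/

/ɢ/ is a voiced uvular stop.
The voiceless counterpart is a voiceless uvular stop — in this inventory, /q/.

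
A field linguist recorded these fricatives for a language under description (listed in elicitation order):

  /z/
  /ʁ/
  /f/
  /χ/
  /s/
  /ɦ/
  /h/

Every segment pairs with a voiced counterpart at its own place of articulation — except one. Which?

Alveolar: /s/ ~ /z/
Uvular: /χ/ ~ /ʁ/
Glottal: /h/ ~ /ɦ/
Labiodental: only /f/ (voiceless); no voiced partner.
So /f/ is the unpaired segment.

/f/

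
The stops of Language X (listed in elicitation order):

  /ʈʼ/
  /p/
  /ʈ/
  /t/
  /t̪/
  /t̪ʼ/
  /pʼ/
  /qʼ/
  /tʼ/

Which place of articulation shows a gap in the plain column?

uvular

Plain: /p/ (bilabial), /t̪/ (dental), /t/ (alveolar), /ʈ/ (retroflex).
Ejective: /pʼ/ (bilabial), /t̪ʼ/ (dental), /tʼ/ (alveolar), /ʈʼ/ (retroflex), /qʼ/ (uvular).
Every place of articulation has a plain member except uvular, where /q/ would be expected.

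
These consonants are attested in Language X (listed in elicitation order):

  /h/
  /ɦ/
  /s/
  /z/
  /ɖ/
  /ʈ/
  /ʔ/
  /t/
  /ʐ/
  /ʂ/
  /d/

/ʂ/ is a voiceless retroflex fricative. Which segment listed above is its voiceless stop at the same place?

/ʈ/

The voiceless stop at the same place is a voiceless retroflex stop — in this inventory, /ʈ/.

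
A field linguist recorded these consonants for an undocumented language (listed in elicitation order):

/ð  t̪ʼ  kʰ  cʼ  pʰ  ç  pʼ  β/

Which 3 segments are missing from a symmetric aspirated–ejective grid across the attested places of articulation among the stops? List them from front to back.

place of articulation  aspirated  ejective
bilabial          pʰ        pʼ      
dental            —         t̪ʼ     
palatal           —         cʼ      
velar             kʰ        —       
Gaps, from front to back: dental lacks aspirated (/t̪ʰ/); palatal lacks aspirated (/cʰ/); velar lacks ejective (/kʼ/).

/t̪ʰ/, /cʰ/, /kʼ/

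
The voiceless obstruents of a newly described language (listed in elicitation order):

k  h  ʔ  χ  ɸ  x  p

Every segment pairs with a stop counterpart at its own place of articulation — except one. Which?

Bilabial: /p/ ~ /ɸ/
Velar: /k/ ~ /x/
Glottal: /ʔ/ ~ /h/
Uvular: only /χ/ (fricative); no stop partner.
So /χ/ is the unpaired segment.

/χ/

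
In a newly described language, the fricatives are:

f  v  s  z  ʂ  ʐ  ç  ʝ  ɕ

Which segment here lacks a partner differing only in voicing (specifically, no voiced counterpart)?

/ɕ/

Labiodental: /f/ ~ /v/
Alveolar: /s/ ~ /z/
Retroflex: /ʂ/ ~ /ʐ/
Palatal: /ç/ ~ /ʝ/
Alveolo-palatal: only /ɕ/ (voiceless); no voiced partner.
So /ɕ/ is the unpaired segment.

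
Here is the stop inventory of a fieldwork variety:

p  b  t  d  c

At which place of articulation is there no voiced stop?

place of articulation  voiceless  voiced  
bilabial          p         b       
alveolar          t         d       
palatal           c         —       
Every place of articulation has a voiced member except palatal, where /ɟ/ would be expected.

palatal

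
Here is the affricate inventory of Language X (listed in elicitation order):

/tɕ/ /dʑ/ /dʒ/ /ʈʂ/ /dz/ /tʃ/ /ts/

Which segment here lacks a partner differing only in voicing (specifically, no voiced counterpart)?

Alveolar: /ts/ ~ /dz/
Postalveolar: /tʃ/ ~ /dʒ/
Alveolo-palatal: /tɕ/ ~ /dʑ/
Retroflex: only /ʈʂ/ (voiceless); no voiced partner.
So /ʈʂ/ is the unpaired segment.

/ʈʂ/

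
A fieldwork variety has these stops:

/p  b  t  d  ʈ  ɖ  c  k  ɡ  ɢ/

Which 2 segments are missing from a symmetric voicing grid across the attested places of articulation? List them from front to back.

place of articulation  voiceless  voiced  
bilabial          p         b       
alveolar          t         d       
retroflex         ʈ         ɖ       
palatal           c         —       
velar             k         ɡ       
uvular            —         ɢ       
Gaps, from front to back: palatal lacks voiced (/ɟ/); uvular lacks voiceless (/q/).

/ɟ/, /q/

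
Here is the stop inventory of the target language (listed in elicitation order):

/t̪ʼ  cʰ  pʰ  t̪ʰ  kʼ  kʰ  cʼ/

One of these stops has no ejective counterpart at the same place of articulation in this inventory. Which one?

/pʰ/

Dental: /t̪ʰ/ ~ /t̪ʼ/
Palatal: /cʰ/ ~ /cʼ/
Velar: /kʰ/ ~ /kʼ/
Bilabial: only /pʰ/ (aspirated); no ejective partner.
So /pʰ/ is the unpaired segment.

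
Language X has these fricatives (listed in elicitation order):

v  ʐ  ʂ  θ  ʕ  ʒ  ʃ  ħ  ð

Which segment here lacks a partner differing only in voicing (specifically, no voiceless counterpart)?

Dental: /θ/ ~ /ð/
Postalveolar: /ʃ/ ~ /ʒ/
Retroflex: /ʂ/ ~ /ʐ/
Pharyngeal: /ħ/ ~ /ʕ/
Labiodental: only /v/ (voiced); no voiceless partner.
So /v/ is the unpaired segment.

/v/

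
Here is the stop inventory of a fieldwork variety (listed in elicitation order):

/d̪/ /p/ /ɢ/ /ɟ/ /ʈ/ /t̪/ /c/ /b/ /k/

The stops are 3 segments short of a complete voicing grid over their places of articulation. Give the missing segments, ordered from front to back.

/ɖ/, /ɡ/, /q/

place of articulation  voiceless  voiced  
bilabial          p         b       
dental            t̪        d̪      
retroflex         ʈ         —       
palatal           c         ɟ       
velar             k         —       
uvular            —         ɢ       
Gaps, from front to back: retroflex lacks voiced (/ɖ/); velar lacks voiced (/ɡ/); uvular lacks voiceless (/q/).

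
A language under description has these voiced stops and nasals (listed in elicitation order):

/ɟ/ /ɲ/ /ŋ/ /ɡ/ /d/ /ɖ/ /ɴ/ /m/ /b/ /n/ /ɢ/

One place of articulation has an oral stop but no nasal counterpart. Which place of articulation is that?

retroflex

place of articulation  oral stop  nasal   
bilabial          b         m       
alveolar          d         n       
retroflex         ɖ         —       
palatal           ɟ         ɲ       
velar             ɡ         ŋ       
uvular            ɢ         ɴ       
Every place of articulation has a nasal member except retroflex, where /ɳ/ would be expected.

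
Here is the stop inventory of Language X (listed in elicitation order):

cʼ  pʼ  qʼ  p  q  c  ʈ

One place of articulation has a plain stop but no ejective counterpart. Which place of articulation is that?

retroflex

place of articulation  plain     ejective
bilabial          p         pʼ      
retroflex         ʈ         —       
palatal           c         cʼ      
uvular            q         qʼ      
Every place of articulation has an ejective member except retroflex, where /ʈʼ/ would be expected.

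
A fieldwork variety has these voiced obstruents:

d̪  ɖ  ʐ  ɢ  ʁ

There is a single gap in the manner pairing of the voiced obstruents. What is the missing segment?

/ð/

dental: stop /d̪/, fricative —.
retroflex: stop /ɖ/, fricative /ʐ/.
uvular: stop /ɢ/, fricative /ʁ/.
The dental row has no fricative member, so the gap is the dental fricative /ð/.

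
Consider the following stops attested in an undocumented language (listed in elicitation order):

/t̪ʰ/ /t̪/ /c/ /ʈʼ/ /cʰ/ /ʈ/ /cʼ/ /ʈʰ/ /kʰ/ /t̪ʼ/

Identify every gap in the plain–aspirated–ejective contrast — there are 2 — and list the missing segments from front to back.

/k/, /kʼ/

dental: plain /t̪/, aspirated /t̪ʰ/, ejective /t̪ʼ/.
retroflex: plain /ʈ/, aspirated /ʈʰ/, ejective /ʈʼ/.
palatal: plain /c/, aspirated /cʰ/, ejective /cʼ/.
velar: plain —, aspirated /kʰ/, ejective —.
Gaps, from front to back: velar lacks plain (/k/); velar lacks ejective (/kʼ/).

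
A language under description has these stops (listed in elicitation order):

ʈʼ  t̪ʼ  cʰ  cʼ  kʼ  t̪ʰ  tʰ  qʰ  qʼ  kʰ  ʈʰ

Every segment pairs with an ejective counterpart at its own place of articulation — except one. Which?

Dental: /t̪ʰ/ ~ /t̪ʼ/
Retroflex: /ʈʰ/ ~ /ʈʼ/
Palatal: /cʰ/ ~ /cʼ/
Velar: /kʰ/ ~ /kʼ/
Uvular: /qʰ/ ~ /qʼ/
Alveolar: only /tʰ/ (aspirated); no ejective partner.
So /tʰ/ is the unpaired segment.

/tʰ/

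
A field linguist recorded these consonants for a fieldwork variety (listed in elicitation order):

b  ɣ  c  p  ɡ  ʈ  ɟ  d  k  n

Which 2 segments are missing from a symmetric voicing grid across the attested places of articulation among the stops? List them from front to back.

Voiceless: /p/ (bilabial), /ʈ/ (retroflex), /c/ (palatal), /k/ (velar).
Voiced: /b/ (bilabial), /d/ (alveolar), /ɟ/ (palatal), /ɡ/ (velar).
Gaps, from front to back: alveolar lacks voiceless (/t/); retroflex lacks voiced (/ɖ/).

/t/, /ɖ/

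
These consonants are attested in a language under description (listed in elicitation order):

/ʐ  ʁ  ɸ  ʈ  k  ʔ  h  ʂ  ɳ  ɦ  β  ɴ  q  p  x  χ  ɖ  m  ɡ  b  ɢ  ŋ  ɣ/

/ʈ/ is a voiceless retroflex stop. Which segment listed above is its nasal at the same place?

The nasal at the same place is a retroflex nasal — in this inventory, /ɳ/.

/ɳ/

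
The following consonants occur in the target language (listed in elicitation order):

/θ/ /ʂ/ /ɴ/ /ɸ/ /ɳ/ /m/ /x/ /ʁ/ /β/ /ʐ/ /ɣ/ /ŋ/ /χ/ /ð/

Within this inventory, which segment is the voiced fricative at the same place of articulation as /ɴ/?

/ʁ/

/ɴ/ is an uvular nasal.
The voiced fricative at the same place is a voiced uvular fricative — in this inventory, /ʁ/.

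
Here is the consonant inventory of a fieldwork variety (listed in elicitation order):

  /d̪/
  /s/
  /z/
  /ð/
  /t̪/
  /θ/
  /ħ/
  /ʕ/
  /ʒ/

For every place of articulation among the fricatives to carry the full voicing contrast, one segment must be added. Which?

/ʃ/

Voiceless: /θ/ (dental), /s/ (alveolar), /ħ/ (pharyngeal).
Voiced: /ð/ (dental), /z/ (alveolar), /ʒ/ (postalveolar), /ʕ/ (pharyngeal).
The postalveolar row has no voiceless member, so the gap is the voiceless postalveolar fricative /ʃ/.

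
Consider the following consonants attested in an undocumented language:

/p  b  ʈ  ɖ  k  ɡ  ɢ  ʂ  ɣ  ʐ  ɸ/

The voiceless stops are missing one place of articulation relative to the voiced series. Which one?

uvular

bilabial: voiceless /p/, voiced /b/.
retroflex: voiceless /ʈ/, voiced /ɖ/.
velar: voiceless /k/, voiced /ɡ/.
uvular: voiceless —, voiced /ɢ/.
Every place of articulation has a voiceless member except uvular, where /q/ would be expected.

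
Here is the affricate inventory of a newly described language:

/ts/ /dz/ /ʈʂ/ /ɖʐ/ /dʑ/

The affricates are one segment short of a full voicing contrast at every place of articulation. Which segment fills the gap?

Voiceless: /ts/ (alveolar), /ʈʂ/ (retroflex).
Voiced: /dz/ (alveolar), /ɖʐ/ (retroflex), /dʑ/ (alveolo-palatal).
The alveolo-palatal row has no voiceless member, so the gap is the voiceless alveolo-palatal affricate /tɕ/.

/tɕ/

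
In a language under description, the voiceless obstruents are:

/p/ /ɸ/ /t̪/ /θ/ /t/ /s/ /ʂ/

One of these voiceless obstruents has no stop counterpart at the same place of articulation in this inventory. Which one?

Bilabial: /p/ ~ /ɸ/
Dental: /t̪/ ~ /θ/
Alveolar: /t/ ~ /s/
Retroflex: only /ʂ/ (fricative); no stop partner.
So /ʂ/ is the unpaired segment.

/ʂ/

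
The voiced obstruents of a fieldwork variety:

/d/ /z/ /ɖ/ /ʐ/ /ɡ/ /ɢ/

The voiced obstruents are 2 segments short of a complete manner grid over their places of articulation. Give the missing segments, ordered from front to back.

/ɣ/, /ʁ/

alveolar: stop /d/, fricative /z/.
retroflex: stop /ɖ/, fricative /ʐ/.
velar: stop /ɡ/, fricative —.
uvular: stop /ɢ/, fricative —.
Gaps, from front to back: velar lacks fricative (/ɣ/); uvular lacks fricative (/ʁ/).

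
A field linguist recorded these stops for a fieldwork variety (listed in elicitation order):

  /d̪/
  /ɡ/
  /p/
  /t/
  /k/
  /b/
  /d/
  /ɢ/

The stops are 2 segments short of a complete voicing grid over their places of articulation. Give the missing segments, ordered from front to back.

/t̪/, /q/

bilabial: voiceless /p/, voiced /b/.
dental: voiceless —, voiced /d̪/.
alveolar: voiceless /t/, voiced /d/.
velar: voiceless /k/, voiced /ɡ/.
uvular: voiceless —, voiced /ɢ/.
Gaps, from front to back: dental lacks voiceless (/t̪/); uvular lacks voiceless (/q/).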